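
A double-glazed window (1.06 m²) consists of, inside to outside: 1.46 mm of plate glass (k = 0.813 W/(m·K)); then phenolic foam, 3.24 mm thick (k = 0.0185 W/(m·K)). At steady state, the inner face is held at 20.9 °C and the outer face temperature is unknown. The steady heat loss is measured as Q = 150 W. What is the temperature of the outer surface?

T_out = -4.14 °C

Series resistances:
  R_plate glass = L/(kA) = 0.00146/(0.813·1.06) = 0.001694 K/W
  R_phenolic foam = L/(kA) = 0.00324/(0.0185·1.06) = 0.1652 K/W
ΣR = 0.1669 K/W
ΔT = Q·ΣR = 150 × 0.1669 = 25.04 K
Heat flows outward, so T_out = T_in − ΔT = 20.9 − 25.04 = -4.14 °C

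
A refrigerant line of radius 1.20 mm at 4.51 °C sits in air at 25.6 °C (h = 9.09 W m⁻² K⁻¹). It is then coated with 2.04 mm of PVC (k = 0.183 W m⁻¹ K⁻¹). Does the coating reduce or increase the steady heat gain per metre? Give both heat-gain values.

Critical radius for a cylinder: r_cr = k/h = 0.0201 m = 2.01 cm.
Outer radius after coating: r₂ = 0.00120 + 0.00204 = 0.00324 m.
Since r₁ < r_cr and r₂ ≤ r_cr, the coating moves toward the maximum at r_cr — heat gain rises.
Bare: R = 1/(2πr₁h) = 14.59 m·K/W; Q = 21.09/14.59 = 1.45 W/m.
Coated: R = R_cond + R_conv = 6.268 m·K/W; Q = 21.09/6.268 = 3.36 W/m.

increases: 1.45 → 3.36 W/m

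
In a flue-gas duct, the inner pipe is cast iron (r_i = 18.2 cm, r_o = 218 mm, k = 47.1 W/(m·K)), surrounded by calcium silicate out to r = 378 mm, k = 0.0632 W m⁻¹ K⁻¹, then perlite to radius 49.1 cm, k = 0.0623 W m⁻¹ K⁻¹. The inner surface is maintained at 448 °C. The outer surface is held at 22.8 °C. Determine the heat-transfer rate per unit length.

Treat each layer as a resistance in series:
  R'_cast iron = ln(0.218/0.182)/(2πk) = 0.1805/(2π·47.1) = 6.099×10^-4 m·K/W
  R'_calcium silicate = ln(0.378/0.218)/(2πk) = 0.5504/(2π·0.0632) = 1.386 m·K/W
  R'_perlite = ln(0.491/0.378)/(2πk) = 0.2615/(2π·0.0623) = 0.6682 m·K/W
ΣR = 6.099×10^-4 + 1.386 + 0.6682 = 2.055 m·K/W
Q' = ΔT/ΣR = (448 °C − 22.8 °C)/2.055 = 207 W/m

Q' = 207 W/m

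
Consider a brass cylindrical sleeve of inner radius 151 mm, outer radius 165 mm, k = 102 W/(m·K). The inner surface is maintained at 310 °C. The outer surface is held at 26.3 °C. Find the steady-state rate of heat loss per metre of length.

Q' = 2πk·ΔT/ln(r₂/r₁) = 2π × 102 × 283.7 / ln(0.165/0.151) = 2.05×10^6 W/m

Q' = 2050 kW/m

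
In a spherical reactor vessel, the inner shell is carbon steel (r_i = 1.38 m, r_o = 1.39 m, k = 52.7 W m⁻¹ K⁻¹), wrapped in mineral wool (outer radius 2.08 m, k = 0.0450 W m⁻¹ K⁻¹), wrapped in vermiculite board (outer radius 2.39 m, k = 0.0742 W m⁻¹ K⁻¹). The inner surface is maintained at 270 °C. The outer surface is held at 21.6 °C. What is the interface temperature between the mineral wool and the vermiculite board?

T = 55.6 °C

Treat each layer as a resistance in series:
  R_carbon steel = (1/1.38 − 1/1.39)/(4πk) = 0.005213/(4π·52.7) = 7.872×10^-6 K/W
  R_mineral wool = (1/1.39 − 1/2.08)/(4πk) = 0.2387/(4π·0.0450) = 0.4220 K/W
  R_vermiculite board = (1/2.08 − 1/2.39)/(4πk) = 0.06236/(4π·0.0742) = 0.06688 K/W
ΣR = 7.872×10^-6 + 0.4220 + 0.06688 = 0.4889 K/W
Q = ΔT/ΣR = (270 °C − 21.6 °C)/0.4889 = 508.1 W
From the inner boundary to the mineral wool/vermiculite board interface, ΣR_partial = 0.4220 K/W.
T_interface = T_in − Q·ΣR_partial = 270 °C − (508.1)(0.4220) = 55.6 °C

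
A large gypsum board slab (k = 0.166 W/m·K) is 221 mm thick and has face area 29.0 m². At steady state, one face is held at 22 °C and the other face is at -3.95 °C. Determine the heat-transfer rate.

Q = kA·ΔT/L = 0.166 × 29.0 × |22 °C − -3.95 °C| / 0.221 = 565 W

Q = 565 W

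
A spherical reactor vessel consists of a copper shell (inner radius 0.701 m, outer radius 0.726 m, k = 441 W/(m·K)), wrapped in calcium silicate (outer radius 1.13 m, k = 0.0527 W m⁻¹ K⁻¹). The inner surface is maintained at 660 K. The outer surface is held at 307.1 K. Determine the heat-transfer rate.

Treat each layer as a resistance in series:
  R_copper = (1/0.701 − 1/0.726)/(4πk) = 0.04912/(4π·441) = 8.864×10^-6 K/W
  R_calcium silicate = (1/0.726 − 1/1.13)/(4πk) = 0.4925/(4π·0.0527) = 0.7436 K/W
ΣR = 8.864×10^-6 + 0.7436 = 0.7436 K/W
Q = ΔT/ΣR = (660 K − 307.1 K)/0.7436 = 475 W

Q = 475 W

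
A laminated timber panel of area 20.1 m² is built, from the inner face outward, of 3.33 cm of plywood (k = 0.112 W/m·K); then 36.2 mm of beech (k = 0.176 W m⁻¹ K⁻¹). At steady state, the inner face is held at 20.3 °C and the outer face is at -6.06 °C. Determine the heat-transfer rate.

Q = 1050 W

Treat each layer as a resistance in series:
  R_plywood = L/(kA) = 0.0333/(0.112·20.1) = 0.01479 K/W
  R_beech = L/(kA) = 0.0362/(0.176·20.1) = 0.01023 K/W
ΣR = 0.01479 + 0.01023 = 0.02502 K/W
Q = ΔT/ΣR = (20.3 °C − -6.06 °C)/0.02502 = 1050 W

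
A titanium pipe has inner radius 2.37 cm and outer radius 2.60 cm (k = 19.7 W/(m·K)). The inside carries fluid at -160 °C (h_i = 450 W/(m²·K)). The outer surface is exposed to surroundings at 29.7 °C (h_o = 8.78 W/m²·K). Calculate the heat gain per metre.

Q' = 266 W/m

Treat each layer as a resistance in series:
  R'_conv,in = 1/(2πr h) = 1/(2π·0.0237·450) = 0.01492 m·K/W
  R'_titanium = ln(0.0260/0.0237)/(2πk) = 0.09262/(2π·19.7) = 7.483×10^-4 m·K/W
  R'_conv,out = 1/(2πr h) = 1/(2π·0.0260·8.78) = 0.6972 m·K/W
ΣR = 0.01492 + 7.483×10^-4 + 0.6972 = 0.7129 m·K/W
Q' = ΔT/ΣR = (-160 °C − 29.7 °C)/0.7129 = -266 W/m
(Negative Q' ⇒ heat flows inward; heat gain = 266 W/m.)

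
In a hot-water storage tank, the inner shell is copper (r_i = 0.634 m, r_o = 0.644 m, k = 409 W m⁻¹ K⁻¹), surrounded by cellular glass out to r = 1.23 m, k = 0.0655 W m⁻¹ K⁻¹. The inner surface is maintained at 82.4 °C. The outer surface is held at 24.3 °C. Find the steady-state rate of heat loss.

Treat each layer as a resistance in series:
  R_copper = (1/0.634 − 1/0.644)/(4πk) = 0.02449/(4π·409) = 4.765×10^-6 K/W
  R_cellular glass = (1/0.644 − 1/1.23)/(4πk) = 0.7398/(4π·0.0655) = 0.8988 K/W
ΣR = 4.765×10^-6 + 0.8988 = 0.8988 K/W
Q = ΔT/ΣR = (82.4 °C − 24.3 °C)/0.8988 = 64.6 W

Q = 64.6 W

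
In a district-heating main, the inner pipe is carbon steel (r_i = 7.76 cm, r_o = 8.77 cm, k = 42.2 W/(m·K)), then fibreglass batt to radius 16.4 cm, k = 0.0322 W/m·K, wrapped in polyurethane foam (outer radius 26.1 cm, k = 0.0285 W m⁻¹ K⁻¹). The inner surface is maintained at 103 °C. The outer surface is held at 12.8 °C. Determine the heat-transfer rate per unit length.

Q' = 15.9 W/m

Series thermal resistances, inner to outer:
  R'_carbon steel = ln(0.0877/0.0776)/(2πk) = 0.1224/(2π·42.2) = 4.615×10^-4 m·K/W
  R'_fibreglass batt = ln(0.164/0.0877)/(2πk) = 0.6259/(2π·0.0322) = 3.094 m·K/W
  R'_polyurethane foam = ln(0.261/0.164)/(2πk) = 0.4647/(2π·0.0285) = 2.595 m·K/W
ΣR = 4.615×10^-4 + 3.094 + 2.595 = 5.689 m·K/W
Q' = ΔT/ΣR = (103 °C − 12.8 °C)/5.689 = 15.9 W/m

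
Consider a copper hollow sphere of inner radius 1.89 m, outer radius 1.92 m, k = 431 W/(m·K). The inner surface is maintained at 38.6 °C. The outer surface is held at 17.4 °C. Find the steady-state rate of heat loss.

Q = 13900 kW

Q = 4πk·ΔT/(1/r₁ − 1/r₂) = 4π × 431 × 21.2 / (1/1.89 − 1/1.92) = 1.39×10^7 W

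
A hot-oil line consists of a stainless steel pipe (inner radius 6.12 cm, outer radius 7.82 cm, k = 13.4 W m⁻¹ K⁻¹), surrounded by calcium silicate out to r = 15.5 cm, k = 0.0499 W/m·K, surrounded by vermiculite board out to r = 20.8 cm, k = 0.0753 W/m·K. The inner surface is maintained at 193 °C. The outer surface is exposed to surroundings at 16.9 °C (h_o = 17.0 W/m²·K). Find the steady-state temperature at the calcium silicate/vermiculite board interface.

T = 58.1 °C

Treat each layer as a resistance in series:
  R'_stainless steel = ln(0.0782/0.0612)/(2πk) = 0.2451/(2π·13.4) = 0.002911 m·K/W
  R'_calcium silicate = ln(0.155/0.0782)/(2πk) = 0.6842/(2π·0.0499) = 2.182 m·K/W
  R'_vermiculite board = ln(0.208/0.155)/(2πk) = 0.2941/(2π·0.0753) = 0.6216 m·K/W
  R'_conv,out = 1/(2πr h) = 1/(2π·0.208·17.0) = 0.04501 m·K/W
ΣR = 0.002911 + 2.182 + 0.6216 + 0.04501 = 2.852 m·K/W
Q' = ΔT/ΣR = (193 °C − 16.9 °C)/2.852 = 61.75 W/m
From the inner boundary to the calcium silicate/vermiculite board interface, ΣR_partial = 2.185 m·K/W.
T_interface = T_in − Q'·ΣR_partial = 193 °C − (61.75)(2.185) = 58.1 °C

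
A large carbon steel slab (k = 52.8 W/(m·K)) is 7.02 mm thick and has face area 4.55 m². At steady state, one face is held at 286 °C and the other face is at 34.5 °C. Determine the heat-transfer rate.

Q = kA·ΔT/L = 52.8 × 4.55 × |286 °C − 34.5 °C| / 0.00702 = 8.61×10^6 W

Q = 8610 kW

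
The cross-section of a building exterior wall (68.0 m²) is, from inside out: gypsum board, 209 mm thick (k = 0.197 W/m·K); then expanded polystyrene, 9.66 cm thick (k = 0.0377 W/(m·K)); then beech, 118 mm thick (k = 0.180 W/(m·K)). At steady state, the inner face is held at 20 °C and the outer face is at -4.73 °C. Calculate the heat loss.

Q = 393 W

Series thermal resistances, inner to outer:
  R_gypsum board = L/(kA) = 0.209/(0.197·68.0) = 0.01560 K/W
  R_expanded polystyrene = L/(kA) = 0.0966/(0.0377·68.0) = 0.03768 K/W
  R_beech = L/(kA) = 0.118/(0.180·68.0) = 0.009641 K/W
ΣR = 0.01560 + 0.03768 + 0.009641 = 0.06292 K/W
Q = ΔT/ΣR = (20 °C − -4.73 °C)/0.06292 = 393 W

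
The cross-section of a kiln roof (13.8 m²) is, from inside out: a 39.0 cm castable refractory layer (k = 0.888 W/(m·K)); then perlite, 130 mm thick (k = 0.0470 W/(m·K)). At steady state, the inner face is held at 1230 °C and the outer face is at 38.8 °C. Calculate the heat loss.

Q = 5.13 kW

Series thermal resistances, inner to outer:
  R_castable refractory = L/(kA) = 0.390/(0.888·13.8) = 0.03183 K/W
  R_perlite = L/(kA) = 0.130/(0.0470·13.8) = 0.2004 K/W
ΣR = 0.03183 + 0.2004 = 0.2322 K/W
Q = ΔT/ΣR = (1230 °C − 38.8 °C)/0.2322 = 5130 W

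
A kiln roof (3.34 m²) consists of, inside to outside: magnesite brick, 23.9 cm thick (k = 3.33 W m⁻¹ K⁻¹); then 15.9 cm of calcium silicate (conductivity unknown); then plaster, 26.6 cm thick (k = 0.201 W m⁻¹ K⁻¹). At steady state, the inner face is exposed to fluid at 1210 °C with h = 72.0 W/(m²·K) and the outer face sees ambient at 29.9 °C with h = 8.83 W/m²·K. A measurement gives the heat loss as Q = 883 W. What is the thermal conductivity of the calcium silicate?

ΣR = ΔT/Q = |1210 − 29.9|/883 = 1.336 K/W
Known resistances:
  R_conv,in = 1/(hA) = 1/(72.0·3.34) = 0.004158 K/W
  R_magnesite brick = L/(kA) = 0.239/(3.33·3.34) = 0.02149 K/W
  R_plaster = L/(kA) = 0.266/(0.201·3.34) = 0.3962 K/W
  R_conv,out = 1/(hA) = 1/(8.83·3.34) = 0.03391 K/W
R_calcium silicate = ΣR − ΣR_known = 1.336 − 0.4558 = 0.8802 K/W
L/(kA) = 0.8802 ⇒ k = 0.159/(0.8802·3.34) = 0.0541 W/m·K

k = 0.0541 W/m·K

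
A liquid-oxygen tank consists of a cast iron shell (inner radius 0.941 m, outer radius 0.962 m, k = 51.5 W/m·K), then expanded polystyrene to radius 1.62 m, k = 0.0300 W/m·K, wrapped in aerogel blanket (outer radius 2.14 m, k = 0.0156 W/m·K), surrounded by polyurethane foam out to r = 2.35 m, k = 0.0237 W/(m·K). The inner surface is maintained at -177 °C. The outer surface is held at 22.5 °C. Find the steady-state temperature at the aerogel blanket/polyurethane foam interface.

T = 8.7 °C

Series thermal resistances, inner to outer:
  R_cast iron = (1/0.941 − 1/0.962)/(4πk) = 0.02320/(4π·51.5) = 3.585×10^-5 K/W
  R_expanded polystyrene = (1/0.962 − 1/1.62)/(4πk) = 0.4222/(4π·0.0300) = 1.120 K/W
  R_aerogel blanket = (1/1.62 − 1/2.14)/(4πk) = 0.1500/(4π·0.0156) = 0.7651 K/W
  R_polyurethane foam = (1/2.14 − 1/2.35)/(4πk) = 0.04176/(4π·0.0237) = 0.1402 K/W
ΣR = 3.585×10^-5 + 1.120 + 0.7651 + 0.1402 = 2.025 K/W
Q = ΔT/ΣR = (-177 °C − 22.5 °C)/2.025 = -98.52 W
From the inner boundary to the aerogel blanket/polyurethane foam interface, ΣR_partial = 1.885 K/W.
T_interface = T_in − Q·ΣR_partial = -177 °C − (-98.52)(1.885) = 8.7 °C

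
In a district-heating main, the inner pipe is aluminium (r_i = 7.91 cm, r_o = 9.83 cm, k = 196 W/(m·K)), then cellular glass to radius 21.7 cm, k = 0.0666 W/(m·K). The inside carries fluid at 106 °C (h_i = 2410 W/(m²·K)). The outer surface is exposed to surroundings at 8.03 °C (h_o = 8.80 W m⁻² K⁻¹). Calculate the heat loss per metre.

Resistance network (inner→outer):
  R'_conv,in = 1/(2πr h) = 1/(2π·0.0791·2410) = 8.349×10^-4 m·K/W
  R'_aluminium = ln(0.0983/0.0791)/(2πk) = 0.2173/(2π·196) = 1.765×10^-4 m·K/W
  R'_cellular glass = ln(0.217/0.0983)/(2πk) = 0.7919/(2π·0.0666) = 1.892 m·K/W
  R'_conv,out = 1/(2πr h) = 1/(2π·0.217·8.80) = 0.08334 m·K/W
ΣR = 8.349×10^-4 + 1.765×10^-4 + 1.892 + 0.08334 = 1.976 m·K/W
Q' = ΔT/ΣR = (106 °C − 8.03 °C)/1.976 = 49.6 W/m

Q' = 49.6 W/m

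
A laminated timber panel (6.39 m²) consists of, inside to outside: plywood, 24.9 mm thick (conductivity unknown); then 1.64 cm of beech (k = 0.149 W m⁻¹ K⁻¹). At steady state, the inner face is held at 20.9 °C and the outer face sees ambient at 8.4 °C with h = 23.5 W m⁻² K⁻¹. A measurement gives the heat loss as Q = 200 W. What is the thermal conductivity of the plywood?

k = 0.101 W/m·K

ΣR = ΔT/Q = |20.9 − 8.4|/200 = 0.06250 K/W
Known resistances:
  R_beech = L/(kA) = 0.0164/(0.149·6.39) = 0.01722 K/W
  R_conv,out = 1/(hA) = 1/(23.5·6.39) = 0.006659 K/W
R_plywood = ΣR − ΣR_known = 0.06250 − 0.02388 = 0.03862 K/W
L/(kA) = 0.03862 ⇒ k = 0.0249/(0.03862·6.39) = 0.101 W/m·K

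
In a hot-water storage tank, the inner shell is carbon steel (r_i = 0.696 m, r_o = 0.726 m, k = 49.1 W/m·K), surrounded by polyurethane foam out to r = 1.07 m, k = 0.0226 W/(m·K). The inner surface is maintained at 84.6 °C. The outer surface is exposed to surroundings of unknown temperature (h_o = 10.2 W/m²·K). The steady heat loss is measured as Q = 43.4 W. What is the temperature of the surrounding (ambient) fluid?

Series resistances:
  R_carbon steel = (1/0.696 − 1/0.726)/(4πk) = 0.05937/(4π·49.1) = 9.622×10^-5 K/W
  R_polyurethane foam = (1/0.726 − 1/1.07)/(4πk) = 0.4428/(4π·0.0226) = 1.559 K/W
  R_conv,out = 1/(4πr²h) = 1/(4π·1.07²·10.2) = 0.006814 K/W
ΣR = 1.566 K/W
ΔT = Q·ΣR = 43.4 × 1.566 = 67.96 K
Heat flows outward, so T_out = T_in − ΔT = 84.6 − 67.96 = 16.6 °C

T_out = 16.6 °C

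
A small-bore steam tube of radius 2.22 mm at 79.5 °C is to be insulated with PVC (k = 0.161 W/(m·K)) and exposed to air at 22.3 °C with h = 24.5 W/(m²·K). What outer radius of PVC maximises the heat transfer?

For a cylinder, r_cr = k_ins/h = 0.161/24.5 = 0.00657 m = 0.657 cm

r_cr = 0.657 cm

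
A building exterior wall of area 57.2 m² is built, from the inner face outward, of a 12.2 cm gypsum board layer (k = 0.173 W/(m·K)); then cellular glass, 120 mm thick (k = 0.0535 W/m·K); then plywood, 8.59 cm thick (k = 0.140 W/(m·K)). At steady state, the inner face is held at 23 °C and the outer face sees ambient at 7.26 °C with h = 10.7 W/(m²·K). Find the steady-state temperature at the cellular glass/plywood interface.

Treat each layer as a resistance in series:
  R_gypsum board = L/(kA) = 0.122/(0.173·57.2) = 0.01233 K/W
  R_cellular glass = L/(kA) = 0.120/(0.0535·57.2) = 0.03921 K/W
  R_plywood = L/(kA) = 0.0859/(0.140·57.2) = 0.01073 K/W
  R_conv,out = 1/(hA) = 1/(10.7·57.2) = 0.001634 K/W
ΣR = 0.01233 + 0.03921 + 0.01073 + 0.001634 = 0.06390 K/W
Q = ΔT/ΣR = (23 °C − 7.26 °C)/0.06390 = 246.3 W
From the inner boundary to the cellular glass/plywood interface, ΣR_partial = 0.05154 K/W.
T_interface = T_in − Q·ΣR_partial = 23 °C − (246.3)(0.05154) = 10.3 °C

T = 10.3 °C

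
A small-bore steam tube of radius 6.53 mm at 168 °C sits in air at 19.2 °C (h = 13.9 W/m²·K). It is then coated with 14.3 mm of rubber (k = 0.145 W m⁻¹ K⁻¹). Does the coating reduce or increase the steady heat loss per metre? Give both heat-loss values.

Critical radius for a cylinder: r_cr = k/h = 0.0104 m = 1.04 cm.
Outer radius after coating: r₂ = 0.00653 + 0.0143 = 0.02083 m.
r₁ < r_cr < r₂: heat loss rises to a maximum at r_cr then falls. Whether the coating helps depends on whether Q(r₂) has dropped back below Q(r₁).
Bare: R = 1/(2πr₁h) = 1.753 m·K/W; Q = 148.8/1.753 = 84.9 W/m.
Coated: R = R_cond + R_conv = 1.823 m·K/W; Q = 148.8/1.823 = 81.6 W/m.

reduces: 84.9 → 81.6 W/m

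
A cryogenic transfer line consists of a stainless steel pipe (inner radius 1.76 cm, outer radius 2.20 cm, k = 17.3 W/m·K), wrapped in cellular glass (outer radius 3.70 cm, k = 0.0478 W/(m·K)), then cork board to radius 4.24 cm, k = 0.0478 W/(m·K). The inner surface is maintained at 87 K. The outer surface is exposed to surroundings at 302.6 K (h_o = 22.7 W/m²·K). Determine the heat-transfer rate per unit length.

Q' = 91.7 W/m

Series thermal resistances, inner to outer:
  R'_stainless steel = ln(0.0220/0.0176)/(2πk) = 0.2231/(2π·17.3) = 0.002053 m·K/W
  R'_cellular glass = ln(0.0370/0.0220)/(2πk) = 0.5199/(2π·0.0478) = 1.731 m·K/W
  R'_cork board = ln(0.0424/0.0370)/(2πk) = 0.1362/(2π·0.0478) = 0.4536 m·K/W
  R'_conv,out = 1/(2πr h) = 1/(2π·0.0424·22.7) = 0.1654 m·K/W
ΣR = 0.002053 + 1.731 + 0.4536 + 0.1654 = 2.352 m·K/W
Q' = ΔT/ΣR = (87 K − 302.6 K)/2.352 = -91.7 W/m
(Negative Q' ⇒ heat flows inward; heat gain = 91.7 W/m.)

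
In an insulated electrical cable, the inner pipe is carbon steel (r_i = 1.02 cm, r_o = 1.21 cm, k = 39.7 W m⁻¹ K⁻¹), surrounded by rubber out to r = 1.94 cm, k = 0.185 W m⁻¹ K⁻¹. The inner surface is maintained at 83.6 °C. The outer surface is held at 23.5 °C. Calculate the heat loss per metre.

Treat each layer as a resistance in series:
  R'_carbon steel = ln(0.0121/0.0102)/(2πk) = 0.1708/(2π·39.7) = 6.848×10^-4 m·K/W
  R'_rubber = ln(0.0194/0.0121)/(2πk) = 0.4721/(2π·0.185) = 0.4061 m·K/W
ΣR = 6.848×10^-4 + 0.4061 = 0.4068 m·K/W
Q' = ΔT/ΣR = (83.6 °C − 23.5 °C)/0.4068 = 148 W/m

Q' = 148 W/m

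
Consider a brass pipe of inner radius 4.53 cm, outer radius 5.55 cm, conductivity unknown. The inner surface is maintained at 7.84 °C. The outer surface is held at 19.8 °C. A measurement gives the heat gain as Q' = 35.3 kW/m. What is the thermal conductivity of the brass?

ΣR = ΔT/Q' = |7.84 − 19.8|/35300 = 3.388×10^-4 m·K/W
ln(r₂/r₁)/(2πk) = 3.388×10^-4 ⇒ k = 0.2031/(2π·3.388×10^-4) = 95.4 W/m·K

k = 95.4 W/m·K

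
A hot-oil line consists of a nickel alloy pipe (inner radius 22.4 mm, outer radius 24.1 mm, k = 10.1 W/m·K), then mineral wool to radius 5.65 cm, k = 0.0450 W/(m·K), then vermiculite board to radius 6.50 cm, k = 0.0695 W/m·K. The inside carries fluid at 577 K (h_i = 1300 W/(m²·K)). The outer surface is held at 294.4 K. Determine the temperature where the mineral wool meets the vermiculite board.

T = 321.5 K

Treat each layer as a resistance in series:
  R'_conv,in = 1/(2πr h) = 1/(2π·0.0224·1300) = 0.005465 m·K/W
  R'_nickel alloy = ln(0.0241/0.0224)/(2πk) = 0.07315/(2π·10.1) = 0.001153 m·K/W
  R'_mineral wool = ln(0.0565/0.0241)/(2πk) = 0.8520/(2π·0.0450) = 3.013 m·K/W
  R'_vermiculite board = ln(0.0650/0.0565)/(2πk) = 0.1401/(2π·0.0695) = 0.3209 m·K/W
ΣR = 0.005465 + 0.001153 + 3.013 + 0.3209 = 3.341 m·K/W
Q' = ΔT/ΣR = (577 K − 294.4 K)/3.341 = 84.59 W/m
From the inner boundary to the mineral wool/vermiculite board interface, ΣR_partial = 3.020 m·K/W.
T_interface = T_in − Q'·ΣR_partial = 577 K − (84.59)(3.020) = 321.5 K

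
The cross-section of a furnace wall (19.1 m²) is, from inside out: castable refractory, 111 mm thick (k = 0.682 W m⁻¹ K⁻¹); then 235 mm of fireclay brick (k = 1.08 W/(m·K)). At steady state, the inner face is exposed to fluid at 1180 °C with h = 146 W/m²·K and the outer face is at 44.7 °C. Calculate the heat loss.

Q = 56.0 kW

Treat each layer as a resistance in series:
  R_conv,in = 1/(hA) = 1/(146·19.1) = 3.586×10^-4 K/W
  R_castable refractory = L/(kA) = 0.111/(0.682·19.1) = 0.008521 K/W
  R_fireclay brick = L/(kA) = 0.235/(1.08·19.1) = 0.01139 K/W
ΣR = 3.586×10^-4 + 0.008521 + 0.01139 = 0.02027 K/W
Q = ΔT/ΣR = (1180 °C − 44.7 °C)/0.02027 = 56000 W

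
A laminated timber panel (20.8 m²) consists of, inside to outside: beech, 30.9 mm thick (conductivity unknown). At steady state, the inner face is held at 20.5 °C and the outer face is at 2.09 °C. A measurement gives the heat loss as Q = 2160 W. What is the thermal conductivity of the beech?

k = 0.174 W/m·K

ΣR = ΔT/Q = |20.5 − 2.09|/2160 = 0.008523 K/W
L/(kA) = 0.008523 ⇒ k = 0.0309/(0.008523·20.8) = 0.174 W/m·K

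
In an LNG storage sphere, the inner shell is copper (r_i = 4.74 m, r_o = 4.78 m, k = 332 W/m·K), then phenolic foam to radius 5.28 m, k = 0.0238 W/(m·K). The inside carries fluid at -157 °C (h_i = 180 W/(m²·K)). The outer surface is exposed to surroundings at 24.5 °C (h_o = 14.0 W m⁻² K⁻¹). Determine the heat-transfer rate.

Series thermal resistances, inner to outer:
  R_conv,in = 1/(4πr²h) = 1/(4π·4.74²·180) = 1.968×10^-5 K/W
  R_copper = (1/4.74 − 1/4.78)/(4πk) = 0.001765/(4π·332) = 4.232×10^-7 K/W
  R_phenolic foam = (1/4.78 − 1/5.28)/(4πk) = 0.01981/(4π·0.0238) = 0.06624 K/W
  R_conv,out = 1/(4πr²h) = 1/(4π·5.28²·14.0) = 2.039×10^-4 K/W
ΣR = 1.968×10^-5 + 4.232×10^-7 + 0.06624 + 2.039×10^-4 = 0.06646 K/W
Q = ΔT/ΣR = (-157 °C − 24.5 °C)/0.06646 = -2730 W
(Negative Q ⇒ heat flows inward; heat gain = 2730 W.)

Q = 2730 W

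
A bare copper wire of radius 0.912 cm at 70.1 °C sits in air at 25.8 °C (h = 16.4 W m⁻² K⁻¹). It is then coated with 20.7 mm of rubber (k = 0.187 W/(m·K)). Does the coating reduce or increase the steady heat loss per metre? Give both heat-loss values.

Critical radius for a cylinder: r_cr = k/h = 0.0114 m = 1.14 cm.
Outer radius after coating: r₂ = 0.00912 + 0.0207 = 0.02982 m.
r₁ < r_cr < r₂: heat loss rises to a maximum at r_cr then falls. Whether the coating helps depends on whether Q(r₂) has dropped back below Q(r₁).
Bare: R = 1/(2πr₁h) = 1.064 m·K/W; Q = 44.3/1.064 = 41.6 W/m.
Coated: R = R_cond + R_conv = 1.334 m·K/W; Q = 44.3/1.334 = 33.2 W/m.

reduces: 41.6 → 33.2 W/m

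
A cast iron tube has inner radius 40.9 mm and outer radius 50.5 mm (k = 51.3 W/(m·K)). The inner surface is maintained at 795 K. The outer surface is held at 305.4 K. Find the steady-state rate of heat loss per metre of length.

Q' = 2πk·ΔT/ln(r₂/r₁) = 2π × 51.3 × 489.6 / ln(0.0505/0.0409) = 7.48×10^5 W/m

Q' = 7.48×10^5 W/m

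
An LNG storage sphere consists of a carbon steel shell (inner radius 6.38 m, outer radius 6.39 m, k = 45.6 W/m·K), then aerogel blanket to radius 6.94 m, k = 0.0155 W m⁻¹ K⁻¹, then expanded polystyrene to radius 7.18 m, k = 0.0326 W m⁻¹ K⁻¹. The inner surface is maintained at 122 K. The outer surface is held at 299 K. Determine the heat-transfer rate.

Q = 2.35 kW

Treat each layer as a resistance in series:
  R_carbon steel = (1/6.38 − 1/6.39)/(4πk) = 2.453×10^-4/(4π·45.6) = 4.281×10^-7 K/W
  R_aerogel blanket = (1/6.39 − 1/6.94)/(4πk) = 0.01240/(4π·0.0155) = 0.06367 K/W
  R_expanded polystyrene = (1/6.94 − 1/7.18)/(4πk) = 0.004816/(4π·0.0326) = 0.01176 K/W
ΣR = 4.281×10^-7 + 0.06367 + 0.01176 = 0.07543 K/W
Q = ΔT/ΣR = (122 K − 299 K)/0.07543 = -2350 W
(Negative Q ⇒ heat flows inward; heat gain = 2350 W.)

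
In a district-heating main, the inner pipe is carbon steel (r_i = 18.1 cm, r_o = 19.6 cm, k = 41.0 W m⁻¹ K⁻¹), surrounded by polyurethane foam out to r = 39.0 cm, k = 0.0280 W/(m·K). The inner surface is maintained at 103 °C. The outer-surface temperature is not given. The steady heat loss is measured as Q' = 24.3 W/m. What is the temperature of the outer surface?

Series resistances:
  R'_carbon steel = ln(0.196/0.181)/(2πk) = 0.07962/(2π·41.0) = 3.091×10^-4 m·K/W
  R'_polyurethane foam = ln(0.390/0.196)/(2πk) = 0.6880/(2π·0.0280) = 3.911 m·K/W
ΣR = 3.911 m·K/W
ΔT = Q'·ΣR = 24.3 × 3.911 = 95.04 K
Heat flows outward, so T_out = T_in − ΔT = 103 − 95.04 = 7.96 °C

T_out = 7.96 °C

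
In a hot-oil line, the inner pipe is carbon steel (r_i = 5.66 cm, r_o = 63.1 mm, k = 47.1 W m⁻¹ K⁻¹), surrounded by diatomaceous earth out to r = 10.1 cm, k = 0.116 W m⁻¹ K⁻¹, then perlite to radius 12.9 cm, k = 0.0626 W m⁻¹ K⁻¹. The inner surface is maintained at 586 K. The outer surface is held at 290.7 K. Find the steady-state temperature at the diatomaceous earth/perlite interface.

Series thermal resistances, inner to outer:
  R'_carbon steel = ln(0.0631/0.0566)/(2πk) = 0.1087/(2π·47.1) = 3.673×10^-4 m·K/W
  R'_diatomaceous earth = ln(0.101/0.0631)/(2πk) = 0.4704/(2π·0.116) = 0.6454 m·K/W
  R'_perlite = ln(0.129/0.101)/(2πk) = 0.2447/(2π·0.0626) = 0.6221 m·K/W
ΣR = 3.673×10^-4 + 0.6454 + 0.6221 = 1.268 m·K/W
Q' = ΔT/ΣR = (586 K − 290.7 K)/1.268 = 232.9 W/m
From the inner boundary to the diatomaceous earth/perlite interface, ΣR_partial = 0.6458 m·K/W.
T_interface = T_in − Q'·ΣR_partial = 586 K − (232.9)(0.6458) = 436 K

T = 436 K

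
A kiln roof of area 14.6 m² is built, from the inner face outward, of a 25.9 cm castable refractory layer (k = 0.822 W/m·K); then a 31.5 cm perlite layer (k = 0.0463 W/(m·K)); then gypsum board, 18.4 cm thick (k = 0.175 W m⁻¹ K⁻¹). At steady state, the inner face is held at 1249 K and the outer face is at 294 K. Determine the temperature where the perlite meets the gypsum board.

T = 417 K

Series thermal resistances, inner to outer:
  R_castable refractory = L/(kA) = 0.259/(0.822·14.6) = 0.02158 K/W
  R_perlite = L/(kA) = 0.315/(0.0463·14.6) = 0.4660 K/W
  R_gypsum board = L/(kA) = 0.184/(0.175·14.6) = 0.07202 K/W
ΣR = 0.02158 + 0.4660 + 0.07202 = 0.5596 K/W
Q = ΔT/ΣR = (1249 K − 294 K)/0.5596 = 1707 W
From the inner boundary to the perlite/gypsum board interface, ΣR_partial = 0.4876 K/W.
T_interface = T_in − Q·ΣR_partial = 1249 K − (1707)(0.4876) = 417 K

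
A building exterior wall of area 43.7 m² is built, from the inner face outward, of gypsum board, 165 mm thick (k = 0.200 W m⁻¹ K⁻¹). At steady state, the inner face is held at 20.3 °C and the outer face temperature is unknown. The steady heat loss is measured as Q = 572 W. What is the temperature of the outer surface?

T_out = 9.50 °C

Sum the resistances:
  R_gypsum board = L/(kA) = 0.165/(0.200·43.7) = 0.01888 K/W
ΣR = 0.01888 K/W
ΔT = Q·ΣR = 572 × 0.01888 = 10.80 K
Heat flows outward, so T_out = T_in − ΔT = 20.3 − 10.80 = 9.50 °C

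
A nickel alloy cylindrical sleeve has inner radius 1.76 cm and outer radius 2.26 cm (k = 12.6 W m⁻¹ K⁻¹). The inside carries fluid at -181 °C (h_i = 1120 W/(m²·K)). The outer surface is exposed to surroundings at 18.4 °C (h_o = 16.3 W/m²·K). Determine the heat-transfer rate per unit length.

Q' = 450 W/m

Resistance network (inner→outer):
  R'_conv,in = 1/(2πr h) = 1/(2π·0.0176·1120) = 0.008074 m·K/W
  R'_nickel alloy = ln(0.0226/0.0176)/(2πk) = 0.2501/(2π·12.6) = 0.003158 m·K/W
  R'_conv,out = 1/(2πr h) = 1/(2π·0.0226·16.3) = 0.4320 m·K/W
ΣR = 0.008074 + 0.003158 + 0.4320 = 0.4432 m·K/W
Q' = ΔT/ΣR = (-181 °C − 18.4 °C)/0.4432 = -450 W/m
(Negative Q' ⇒ heat flows inward; heat gain = 450 W/m.)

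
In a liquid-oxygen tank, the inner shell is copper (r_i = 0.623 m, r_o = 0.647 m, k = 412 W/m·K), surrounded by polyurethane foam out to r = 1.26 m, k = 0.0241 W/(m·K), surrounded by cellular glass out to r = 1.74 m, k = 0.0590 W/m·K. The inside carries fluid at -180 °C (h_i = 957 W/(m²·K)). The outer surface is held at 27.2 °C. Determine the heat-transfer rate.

Q = 74.6 W

Treat each layer as a resistance in series:
  R_conv,in = 1/(4πr²h) = 1/(4π·0.623²·957) = 2.142×10^-4 K/W
  R_copper = (1/0.623 − 1/0.647)/(4πk) = 0.05954/(4π·412) = 1.150×10^-5 K/W
  R_polyurethane foam = (1/0.647 − 1/1.26)/(4πk) = 0.7519/(4π·0.0241) = 2.483 K/W
  R_cellular glass = (1/1.26 − 1/1.74)/(4πk) = 0.2189/(4π·0.0590) = 0.2953 K/W
ΣR = 2.142×10^-4 + 1.150×10^-5 + 2.483 + 0.2953 = 2.779 K/W
Q = ΔT/ΣR = (-180 °C − 27.2 °C)/2.779 = -74.6 W
(Negative Q ⇒ heat flows inward; heat gain = 74.6 W.)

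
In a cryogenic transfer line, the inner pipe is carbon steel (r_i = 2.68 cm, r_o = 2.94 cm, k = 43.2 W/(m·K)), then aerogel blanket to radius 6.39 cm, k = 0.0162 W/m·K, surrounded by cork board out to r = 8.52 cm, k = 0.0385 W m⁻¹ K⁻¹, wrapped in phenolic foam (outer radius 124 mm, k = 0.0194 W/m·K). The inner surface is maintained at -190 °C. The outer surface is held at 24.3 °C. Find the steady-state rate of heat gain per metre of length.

Q' = 18.0 W/m

Treat each layer as a resistance in series:
  R'_carbon steel = ln(0.0294/0.0268)/(2πk) = 0.09259/(2π·43.2) = 3.411×10^-4 m·K/W
  R'_aerogel blanket = ln(0.0639/0.0294)/(2πk) = 0.7763/(2π·0.0162) = 7.627 m·K/W
  R'_cork board = ln(0.0852/0.0639)/(2πk) = 0.2877/(2π·0.0385) = 1.189 m·K/W
  R'_phenolic foam = ln(0.124/0.0852)/(2πk) = 0.3753/(2π·0.0194) = 3.079 m·K/W
ΣR = 3.411×10^-4 + 7.627 + 1.189 + 3.079 = 11.90 m·K/W
Q' = ΔT/ΣR = (-190 °C − 24.3 °C)/11.90 = -18.0 W/m
(Negative Q' ⇒ heat flows inward; heat gain = 18.0 W/m.)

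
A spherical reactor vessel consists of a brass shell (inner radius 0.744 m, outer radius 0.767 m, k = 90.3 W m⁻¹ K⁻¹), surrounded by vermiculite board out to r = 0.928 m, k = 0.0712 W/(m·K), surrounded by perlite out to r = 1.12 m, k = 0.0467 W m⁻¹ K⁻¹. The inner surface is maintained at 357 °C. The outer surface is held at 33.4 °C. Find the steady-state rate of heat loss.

Q = 570 W

Series thermal resistances, inner to outer:
  R_brass = (1/0.744 − 1/0.767)/(4πk) = 0.04031/(4π·90.3) = 3.552×10^-5 K/W
  R_vermiculite board = (1/0.767 − 1/0.928)/(4πk) = 0.2262/(4π·0.0712) = 0.2528 K/W
  R_perlite = (1/0.928 − 1/1.12)/(4πk) = 0.1847/(4π·0.0467) = 0.3148 K/W
ΣR = 3.552×10^-5 + 0.2528 + 0.3148 = 0.5676 K/W
Q = ΔT/ΣR = (357 °C − 33.4 °C)/0.5676 = 570 W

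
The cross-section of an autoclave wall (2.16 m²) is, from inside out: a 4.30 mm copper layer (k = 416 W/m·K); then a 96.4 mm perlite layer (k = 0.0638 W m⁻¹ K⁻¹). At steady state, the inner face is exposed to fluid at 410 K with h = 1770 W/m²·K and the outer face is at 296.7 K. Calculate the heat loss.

Q = 162 W

Treat each layer as a resistance in series:
  R_conv,in = 1/(hA) = 1/(1770·2.16) = 2.616×10^-4 K/W
  R_copper = L/(kA) = 0.00430/(416·2.16) = 4.785×10^-6 K/W
  R_perlite = L/(kA) = 0.0964/(0.0638·2.16) = 0.6995 K/W
ΣR = 2.616×10^-4 + 4.785×10^-6 + 0.6995 = 0.6998 K/W
Q = ΔT/ΣR = (410 K − 296.7 K)/0.6998 = 162 W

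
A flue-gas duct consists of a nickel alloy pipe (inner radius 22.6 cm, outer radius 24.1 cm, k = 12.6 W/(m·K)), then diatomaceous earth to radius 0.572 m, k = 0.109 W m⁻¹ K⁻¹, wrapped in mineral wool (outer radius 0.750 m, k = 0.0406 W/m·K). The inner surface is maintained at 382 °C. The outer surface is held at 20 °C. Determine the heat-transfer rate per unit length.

Q' = 156 W/m

Treat each layer as a resistance in series:
  R'_nickel alloy = ln(0.241/0.226)/(2πk) = 0.06426/(2π·12.6) = 8.117×10^-4 m·K/W
  R'_diatomaceous earth = ln(0.572/0.241)/(2πk) = 0.8643/(2π·0.109) = 1.262 m·K/W
  R'_mineral wool = ln(0.750/0.572)/(2πk) = 0.2709/(2π·0.0406) = 1.062 m·K/W
ΣR = 8.117×10^-4 + 1.262 + 1.062 = 2.325 m·K/W
Q' = ΔT/ΣR = (382 °C − 20 °C)/2.325 = 156 W/m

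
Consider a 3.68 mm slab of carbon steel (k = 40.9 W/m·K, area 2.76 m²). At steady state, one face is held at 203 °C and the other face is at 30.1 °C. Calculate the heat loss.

Q = 5300 kW

Q = kA·ΔT/L = 40.9 × 2.76 × |203 °C − 30.1 °C| / 0.00368 = 5.30×10^6 W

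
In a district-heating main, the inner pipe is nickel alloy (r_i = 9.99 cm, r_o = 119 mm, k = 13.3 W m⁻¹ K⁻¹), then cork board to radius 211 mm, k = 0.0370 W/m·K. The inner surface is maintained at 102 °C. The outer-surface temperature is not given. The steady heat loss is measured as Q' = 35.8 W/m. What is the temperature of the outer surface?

T_out = 13.7 °C

Sum the resistances:
  R'_nickel alloy = ln(0.119/0.0999)/(2πk) = 0.1750/(2π·13.3) = 0.002094 m·K/W
  R'_cork board = ln(0.211/0.119)/(2πk) = 0.5727/(2π·0.0370) = 2.464 m·K/W
ΣR = 2.466 m·K/W
ΔT = Q'·ΣR = 35.8 × 2.466 = 88.28 K
Heat flows outward, so T_out = T_in − ΔT = 102 − 88.28 = 13.7 °C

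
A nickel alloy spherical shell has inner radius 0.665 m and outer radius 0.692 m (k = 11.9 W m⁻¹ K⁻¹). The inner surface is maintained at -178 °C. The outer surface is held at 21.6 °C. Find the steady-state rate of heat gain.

Q = 4πk·ΔT/(1/r₁ − 1/r₂) = 4π × 11.9 × 199.6 / (1/0.665 − 1/0.692) = 5.09×10^5 W

Q = 509 kW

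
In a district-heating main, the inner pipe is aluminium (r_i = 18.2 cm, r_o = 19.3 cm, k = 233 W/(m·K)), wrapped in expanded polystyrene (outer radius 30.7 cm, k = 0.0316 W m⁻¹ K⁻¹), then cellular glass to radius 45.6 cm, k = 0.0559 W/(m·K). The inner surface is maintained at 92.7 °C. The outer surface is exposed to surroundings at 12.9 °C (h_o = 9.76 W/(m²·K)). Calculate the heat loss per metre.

Q' = 22.8 W/m

Resistance network (inner→outer):
  R'_aluminium = ln(0.193/0.182)/(2πk) = 0.05868/(2π·233) = 4.008×10^-5 m·K/W
  R'_expanded polystyrene = ln(0.307/0.193)/(2πk) = 0.4642/(2π·0.0316) = 2.338 m·K/W
  R'_cellular glass = ln(0.456/0.307)/(2πk) = 0.3956/(2π·0.0559) = 1.126 m·K/W
  R'_conv,out = 1/(2πr h) = 1/(2π·0.456·9.76) = 0.03576 m·K/W
ΣR = 4.008×10^-5 + 2.338 + 1.126 + 0.03576 = 3.500 m·K/W
Q' = ΔT/ΣR = (92.7 °C − 12.9 °C)/3.500 = 22.8 W/m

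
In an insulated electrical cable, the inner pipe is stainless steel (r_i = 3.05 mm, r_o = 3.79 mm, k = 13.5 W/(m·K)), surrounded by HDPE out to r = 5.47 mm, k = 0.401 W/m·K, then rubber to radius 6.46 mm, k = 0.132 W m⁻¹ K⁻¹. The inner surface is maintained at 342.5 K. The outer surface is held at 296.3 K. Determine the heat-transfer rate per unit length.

Treat each layer as a resistance in series:
  R'_stainless steel = ln(0.00379/0.00305)/(2πk) = 0.2172/(2π·13.5) = 0.002561 m·K/W
  R'_HDPE = ln(0.00547/0.00379)/(2πk) = 0.3669/(2π·0.401) = 0.1456 m·K/W
  R'_rubber = ln(0.00646/0.00547)/(2πk) = 0.1664/(2π·0.132) = 0.2006 m·K/W
ΣR = 0.002561 + 0.1456 + 0.2006 = 0.3488 m·K/W
Q' = ΔT/ΣR = (342.5 K − 296.3 K)/0.3488 = 132 W/m

Q' = 132 W/m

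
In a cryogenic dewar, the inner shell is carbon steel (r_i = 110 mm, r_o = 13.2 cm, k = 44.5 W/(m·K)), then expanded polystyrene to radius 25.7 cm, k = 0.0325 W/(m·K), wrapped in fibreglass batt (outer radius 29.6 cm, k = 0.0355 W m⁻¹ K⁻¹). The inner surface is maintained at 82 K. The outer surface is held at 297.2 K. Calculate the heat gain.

Q = 21.2 W

Series thermal resistances, inner to outer:
  R_carbon steel = (1/0.110 − 1/0.132)/(4πk) = 1.515/(4π·44.5) = 0.002709 K/W
  R_expanded polystyrene = (1/0.132 − 1/0.257)/(4πk) = 3.685/(4π·0.0325) = 9.022 K/W
  R_fibreglass batt = (1/0.257 − 1/0.296)/(4πk) = 0.5127/(4π·0.0355) = 1.149 K/W
ΣR = 0.002709 + 9.022 + 1.149 = 10.17 K/W
Q = ΔT/ΣR = (82 K − 297.2 K)/10.17 = -21.2 W
(Negative Q ⇒ heat flows inward; heat gain = 21.2 W.)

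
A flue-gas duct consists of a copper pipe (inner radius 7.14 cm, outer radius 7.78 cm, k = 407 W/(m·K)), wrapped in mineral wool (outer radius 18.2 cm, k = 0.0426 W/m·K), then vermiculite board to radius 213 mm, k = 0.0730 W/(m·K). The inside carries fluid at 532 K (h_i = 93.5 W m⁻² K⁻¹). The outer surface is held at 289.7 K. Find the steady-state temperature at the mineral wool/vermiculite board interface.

T = 313.2 K

Treat each layer as a resistance in series:
  R'_conv,in = 1/(2πr h) = 1/(2π·0.0714·93.5) = 0.02384 m·K/W
  R'_copper = ln(0.0778/0.0714)/(2πk) = 0.08584/(2π·407) = 3.357×10^-5 m·K/W
  R'_mineral wool = ln(0.182/0.0778)/(2πk) = 0.8499/(2π·0.0426) = 3.175 m·K/W
  R'_vermiculite board = ln(0.213/0.182)/(2πk) = 0.1573/(2π·0.0730) = 0.3429 m·K/W
ΣR = 0.02384 + 3.357×10^-5 + 3.175 + 0.3429 = 3.542 m·K/W
Q' = ΔT/ΣR = (532 K − 289.7 K)/3.542 = 68.41 W/m
From the inner boundary to the mineral wool/vermiculite board interface, ΣR_partial = 3.199 m·K/W.
T_interface = T_in − Q'·ΣR_partial = 532 K − (68.41)(3.199) = 313.2 K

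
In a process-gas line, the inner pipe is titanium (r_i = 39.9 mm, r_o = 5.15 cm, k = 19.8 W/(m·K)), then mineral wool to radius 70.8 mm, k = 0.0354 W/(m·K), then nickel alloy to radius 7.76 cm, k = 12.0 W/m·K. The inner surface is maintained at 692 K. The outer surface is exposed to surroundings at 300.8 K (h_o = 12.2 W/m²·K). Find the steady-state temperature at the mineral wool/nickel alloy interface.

Resistance network (inner→outer):
  R'_titanium = ln(0.0515/0.0399)/(2πk) = 0.2552/(2π·19.8) = 0.002051 m·K/W
  R'_mineral wool = ln(0.0708/0.0515)/(2πk) = 0.3183/(2π·0.0354) = 1.431 m·K/W
  R'_nickel alloy = ln(0.0776/0.0708)/(2πk) = 0.09171/(2π·12.0) = 0.001216 m·K/W
  R'_conv,out = 1/(2πr h) = 1/(2π·0.0776·12.2) = 0.1681 m·K/W
ΣR = 0.002051 + 1.431 + 0.001216 + 0.1681 = 1.602 m·K/W
Q' = ΔT/ΣR = (692 K − 300.8 K)/1.602 = 244.2 W/m
From the inner boundary to the mineral wool/nickel alloy interface, ΣR_partial = 1.433 m·K/W.
T_interface = T_in − Q'·ΣR_partial = 692 K − (244.2)(1.433) = 342.1 K

T = 342.1 K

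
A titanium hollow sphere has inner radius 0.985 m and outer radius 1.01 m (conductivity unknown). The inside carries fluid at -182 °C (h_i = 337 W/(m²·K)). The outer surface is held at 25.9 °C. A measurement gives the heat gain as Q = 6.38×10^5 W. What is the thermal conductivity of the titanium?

k = 24.2 W/m·K

ΣR = ΔT/Q = |-182 − 25.9|/6.38×10^5 = 3.259×10^-4 K/W
Known resistances:
  R_conv,in = 1/(4πr²h) = 1/(4π·0.985²·337) = 2.434×10^-4 K/W
R_titanium = ΣR − ΣR_known = 3.259×10^-4 − 2.434×10^-4 = 8.250×10^-5 K/W
(1/r₁−1/r₂)/(4πk) = 8.250×10^-5 ⇒ k = 0.02513/(4π·8.250×10^-5) = 24.2 W/m·K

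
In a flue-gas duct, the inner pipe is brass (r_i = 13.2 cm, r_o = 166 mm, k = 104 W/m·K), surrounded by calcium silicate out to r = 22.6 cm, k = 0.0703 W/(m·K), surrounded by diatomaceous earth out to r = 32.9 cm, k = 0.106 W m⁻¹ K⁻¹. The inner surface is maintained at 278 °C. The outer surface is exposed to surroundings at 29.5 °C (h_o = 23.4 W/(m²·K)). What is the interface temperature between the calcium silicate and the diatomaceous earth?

T = 143 °C

Resistance network (inner→outer):
  R'_brass = ln(0.166/0.132)/(2πk) = 0.2292/(2π·104) = 3.507×10^-4 m·K/W
  R'_calcium silicate = ln(0.226/0.166)/(2πk) = 0.3085/(2π·0.0703) = 0.6985 m·K/W
  R'_diatomaceous earth = ln(0.329/0.226)/(2πk) = 0.3755/(2π·0.106) = 0.5638 m·K/W
  R'_conv,out = 1/(2πr h) = 1/(2π·0.329·23.4) = 0.02067 m·K/W
ΣR = 3.507×10^-4 + 0.6985 + 0.5638 + 0.02067 = 1.283 m·K/W
Q' = ΔT/ΣR = (278 °C − 29.5 °C)/1.283 = 193.7 W/m
From the inner boundary to the calcium silicate/diatomaceous earth interface, ΣR_partial = 0.6989 m·K/W.
T_interface = T_in − Q'·ΣR_partial = 278 °C − (193.7)(0.6989) = 143 °C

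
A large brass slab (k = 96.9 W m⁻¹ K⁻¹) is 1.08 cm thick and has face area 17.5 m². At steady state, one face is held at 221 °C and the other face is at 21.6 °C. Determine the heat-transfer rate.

Q = 31300 kW

Q = kA·ΔT/L = 96.9 × 17.5 × |221 °C − 21.6 °C| / 0.0108 = 3.13×10^7 W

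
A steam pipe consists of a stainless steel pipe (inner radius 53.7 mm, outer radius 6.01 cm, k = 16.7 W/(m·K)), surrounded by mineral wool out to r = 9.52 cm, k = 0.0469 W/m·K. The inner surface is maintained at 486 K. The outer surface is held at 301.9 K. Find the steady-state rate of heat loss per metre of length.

Q' = 118 W/m

Series thermal resistances, inner to outer:
  R'_stainless steel = ln(0.0601/0.0537)/(2πk) = 0.1126/(2π·16.7) = 0.001073 m·K/W
  R'_mineral wool = ln(0.0952/0.0601)/(2πk) = 0.4600/(2π·0.0469) = 1.561 m·K/W
ΣR = 0.001073 + 1.561 = 1.562 m·K/W
Q' = ΔT/ΣR = (486 K − 301.9 K)/1.562 = 118 W/m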